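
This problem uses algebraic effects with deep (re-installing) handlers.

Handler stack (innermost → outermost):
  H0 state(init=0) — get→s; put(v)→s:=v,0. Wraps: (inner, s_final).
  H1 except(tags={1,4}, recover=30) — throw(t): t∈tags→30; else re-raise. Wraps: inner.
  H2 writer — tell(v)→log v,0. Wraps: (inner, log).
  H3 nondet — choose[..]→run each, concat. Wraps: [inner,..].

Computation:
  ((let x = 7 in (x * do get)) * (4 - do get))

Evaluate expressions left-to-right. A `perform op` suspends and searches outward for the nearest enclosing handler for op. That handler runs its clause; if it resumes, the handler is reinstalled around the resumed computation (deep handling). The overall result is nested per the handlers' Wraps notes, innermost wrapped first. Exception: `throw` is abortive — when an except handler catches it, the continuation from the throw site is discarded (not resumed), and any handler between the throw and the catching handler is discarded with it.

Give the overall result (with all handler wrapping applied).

Working:
get @ H0 ⇒ 0
get @ H0 ⇒ 0
H0 returns (0, 0)
H1 returns (0, 0)
H2 returns ((0, 0), ())
H3 returns [((0, 0), ())]
= [((0, 0), ())]

Answer: [((0, 0), ())]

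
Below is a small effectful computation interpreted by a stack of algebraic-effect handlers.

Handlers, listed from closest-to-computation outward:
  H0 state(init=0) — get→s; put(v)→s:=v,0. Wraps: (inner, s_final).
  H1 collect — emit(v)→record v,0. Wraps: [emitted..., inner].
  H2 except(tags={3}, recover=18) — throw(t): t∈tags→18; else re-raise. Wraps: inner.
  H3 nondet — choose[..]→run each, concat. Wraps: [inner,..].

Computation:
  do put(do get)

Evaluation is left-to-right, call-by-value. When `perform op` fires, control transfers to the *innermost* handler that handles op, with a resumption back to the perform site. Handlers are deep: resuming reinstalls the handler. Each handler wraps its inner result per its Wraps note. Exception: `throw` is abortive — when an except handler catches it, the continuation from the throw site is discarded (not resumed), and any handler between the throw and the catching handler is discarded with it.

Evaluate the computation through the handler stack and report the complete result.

Evaluation trace:
get @ H0 ⇒ 0
put(0) @ H0 ⇒ s:=0
H0 returns (0, 0)
H1 returns [(0, 0)]
H2 returns [(0, 0)]
H3 returns [[(0, 0)]]
= [[(0, 0)]]

Answer: [[(0, 0)]]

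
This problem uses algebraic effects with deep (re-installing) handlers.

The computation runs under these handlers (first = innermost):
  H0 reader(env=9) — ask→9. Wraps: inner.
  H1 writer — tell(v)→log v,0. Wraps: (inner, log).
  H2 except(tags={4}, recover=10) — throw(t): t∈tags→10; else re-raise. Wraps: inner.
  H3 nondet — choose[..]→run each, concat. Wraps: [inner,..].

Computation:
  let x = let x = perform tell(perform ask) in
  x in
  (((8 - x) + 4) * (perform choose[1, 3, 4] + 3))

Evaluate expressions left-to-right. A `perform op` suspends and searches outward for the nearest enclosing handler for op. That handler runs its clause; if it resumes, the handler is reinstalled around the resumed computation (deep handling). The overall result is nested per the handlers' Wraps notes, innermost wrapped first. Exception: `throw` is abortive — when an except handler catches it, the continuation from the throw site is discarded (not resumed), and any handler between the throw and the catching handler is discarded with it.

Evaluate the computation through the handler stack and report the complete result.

Answer: [(48, (9)), (72, (9)), (84, (9))]

Working:
ask @ H0 ⇒ 9
tell(9) @ H1 ⇒ log+=9
choose[1, 3, 4] @ H3
  branch[0] choose=1:
    H0 returns 48
    H1 returns (48, (9))
    H2 returns (48, (9))
    H3 returns [(48, (9))]
  branch[1] choose=3:
    H0 returns 72
    H1 returns (72, (9))
    H2 returns (72, (9))
    H3 returns [(72, (9))]
  branch[2] choose=4:
    H0 returns 84
    H1 returns (84, (9))
    H2 returns (84, (9))
    H3 returns [(84, (9))]
= [(48, (9)), (72, (9)), (84, (9))]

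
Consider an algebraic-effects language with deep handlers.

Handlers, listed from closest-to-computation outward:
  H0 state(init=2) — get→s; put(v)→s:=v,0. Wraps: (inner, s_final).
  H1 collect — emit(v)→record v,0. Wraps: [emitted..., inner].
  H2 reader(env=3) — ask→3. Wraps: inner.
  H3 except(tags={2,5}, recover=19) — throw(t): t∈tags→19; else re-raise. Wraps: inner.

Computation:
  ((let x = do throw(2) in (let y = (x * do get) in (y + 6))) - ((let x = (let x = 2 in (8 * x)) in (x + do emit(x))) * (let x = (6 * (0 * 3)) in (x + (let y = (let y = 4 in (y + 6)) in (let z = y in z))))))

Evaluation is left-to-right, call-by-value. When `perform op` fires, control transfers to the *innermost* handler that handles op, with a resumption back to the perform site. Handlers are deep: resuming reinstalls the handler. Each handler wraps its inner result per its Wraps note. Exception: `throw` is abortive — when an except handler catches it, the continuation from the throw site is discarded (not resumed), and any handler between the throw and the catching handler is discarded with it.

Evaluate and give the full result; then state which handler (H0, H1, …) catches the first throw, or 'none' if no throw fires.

Step-by-step:
throw(2) @ H3 caught ⇒ 19
= 19

Answer: 19 ; first throw caught by: H3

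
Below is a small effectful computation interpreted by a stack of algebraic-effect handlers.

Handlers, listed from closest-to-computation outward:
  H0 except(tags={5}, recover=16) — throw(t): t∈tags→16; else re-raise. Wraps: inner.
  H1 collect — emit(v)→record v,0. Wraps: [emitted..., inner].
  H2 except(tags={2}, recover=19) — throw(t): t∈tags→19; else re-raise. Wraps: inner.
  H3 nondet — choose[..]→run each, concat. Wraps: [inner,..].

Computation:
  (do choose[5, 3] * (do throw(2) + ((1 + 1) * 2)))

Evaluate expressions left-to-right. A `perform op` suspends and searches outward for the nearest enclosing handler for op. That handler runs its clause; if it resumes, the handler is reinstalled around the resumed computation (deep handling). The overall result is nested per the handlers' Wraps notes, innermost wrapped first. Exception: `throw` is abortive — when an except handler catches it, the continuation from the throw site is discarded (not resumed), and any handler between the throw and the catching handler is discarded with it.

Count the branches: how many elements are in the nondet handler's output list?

Answer: 2

Evaluation trace:
choose[5, 3] @ H3
  branch[0] choose=5:
    throw(2) @ H0 re-raised
    throw(2) @ H2 caught ⇒ 19
    H3 returns [19]
  branch[1] choose=3:
    throw(2) @ H0 re-raised
    throw(2) @ H2 caught ⇒ 19
    H3 returns [19]
= [19, 19]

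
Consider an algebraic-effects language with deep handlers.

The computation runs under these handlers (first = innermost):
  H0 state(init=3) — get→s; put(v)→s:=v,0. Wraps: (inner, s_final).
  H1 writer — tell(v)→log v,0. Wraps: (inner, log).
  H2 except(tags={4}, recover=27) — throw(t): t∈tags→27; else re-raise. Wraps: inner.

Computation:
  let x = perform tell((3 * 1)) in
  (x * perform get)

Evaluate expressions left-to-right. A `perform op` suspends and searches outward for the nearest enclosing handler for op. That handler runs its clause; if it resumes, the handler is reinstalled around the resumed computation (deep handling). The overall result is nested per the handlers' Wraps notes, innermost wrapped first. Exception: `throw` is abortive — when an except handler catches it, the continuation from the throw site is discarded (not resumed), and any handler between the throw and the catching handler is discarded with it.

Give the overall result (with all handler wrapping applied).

Step-by-step:
tell(3) @ H1 ⇒ log+=3
get @ H0 ⇒ 3
H0 returns (0, 3)
H1 returns ((0, 3), (3))
H2 returns ((0, 3), (3))
= ((0, 3), (3))

Answer: ((0, 3), (3))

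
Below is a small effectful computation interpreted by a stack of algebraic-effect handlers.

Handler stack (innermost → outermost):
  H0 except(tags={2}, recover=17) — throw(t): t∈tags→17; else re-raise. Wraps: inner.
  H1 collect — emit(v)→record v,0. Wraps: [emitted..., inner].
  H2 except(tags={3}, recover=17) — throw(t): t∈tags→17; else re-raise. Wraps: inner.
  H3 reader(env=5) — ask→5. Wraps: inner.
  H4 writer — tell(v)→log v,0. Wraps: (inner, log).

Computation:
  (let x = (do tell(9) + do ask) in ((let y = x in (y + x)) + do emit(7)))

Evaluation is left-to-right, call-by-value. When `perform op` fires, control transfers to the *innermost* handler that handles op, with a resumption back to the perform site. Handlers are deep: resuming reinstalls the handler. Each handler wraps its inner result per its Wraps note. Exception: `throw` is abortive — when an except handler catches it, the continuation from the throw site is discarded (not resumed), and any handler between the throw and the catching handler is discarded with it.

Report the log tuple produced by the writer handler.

Step-by-step:
tell(9) @ H4 ⇒ log+=9
ask @ H3 ⇒ 5
emit(7) @ H1 ⇒ out+=7
H0 returns 10
H1 returns [7, 10]
H2 returns [7, 10]
H3 returns [7, 10]
H4 returns ([7, 10], (9))
= ([7, 10], (9))

Answer: (9)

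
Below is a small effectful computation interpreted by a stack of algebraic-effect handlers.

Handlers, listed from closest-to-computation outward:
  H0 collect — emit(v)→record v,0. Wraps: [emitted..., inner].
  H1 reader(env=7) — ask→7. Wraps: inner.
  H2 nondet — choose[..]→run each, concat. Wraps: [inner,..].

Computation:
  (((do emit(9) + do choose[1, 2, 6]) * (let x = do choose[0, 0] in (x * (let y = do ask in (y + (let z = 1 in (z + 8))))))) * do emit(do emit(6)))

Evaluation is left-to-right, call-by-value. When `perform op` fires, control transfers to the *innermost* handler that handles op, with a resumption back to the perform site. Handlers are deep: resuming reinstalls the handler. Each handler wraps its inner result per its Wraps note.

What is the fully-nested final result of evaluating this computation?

Answer: [[9, 6, 0, 0], [9, 6, 0, 0], [9, 6, 0, 0], [9, 6, 0, 0], [9, 6, 0, 0], [9, 6, 0, 0]]

Working:
emit(9) @ H0 ⇒ out+=9
choose[1, 2, 6] @ H2
  branch[0] choose=1:
    choose[0, 0] @ H2
      branch[0] choose=0:
        ask @ H1 ⇒ 7
        emit(6) @ H0 ⇒ out+=6
        emit(0) @ H0 ⇒ out+=0
        H0 returns [9, 6, 0, 0]
        H1 returns [9, 6, 0, 0]
        H2 returns [[9, 6, 0, 0]]
      branch[1] choose=0:
        ask @ H1 ⇒ 7
        emit(6) @ H0 ⇒ out+=6
        emit(0) @ H0 ⇒ out+=0
        H0 returns [9, 6, 0, 0]
        H1 returns [9, 6, 0, 0]
        H2 returns [[9, 6, 0, 0]]
  branch[1] choose=2:
    choose[0, 0] @ H2
      branch[0] choose=0:
        ask @ H1 ⇒ 7
        emit(6) @ H0 ⇒ out+=6
        emit(0) @ H0 ⇒ out+=0
        H0 returns [9, 6, 0, 0]
        H1 returns [9, 6, 0, 0]
        H2 returns [[9, 6, 0, 0]]
      branch[1] choose=0:
        ask @ H1 ⇒ 7
        emit(6) @ H0 ⇒ out+=6
        emit(0) @ H0 ⇒ out+=0
        H0 returns [9, 6, 0, 0]
        H1 returns [9, 6, 0, 0]
        H2 returns [[9, 6, 0, 0]]
  branch[2] choose=6:
    choose[0, 0] @ H2
      branch[0] choose=0:
        ask @ H1 ⇒ 7
        emit(6) @ H0 ⇒ out+=6
        emit(0) @ H0 ⇒ out+=0
        H0 returns [9, 6, 0, 0]
        H1 returns [9, 6, 0, 0]
        H2 returns [[9, 6, 0, 0]]
      branch[1] choose=0:
        ask @ H1 ⇒ 7
        emit(6) @ H0 ⇒ out+=6
        emit(0) @ H0 ⇒ out+=0
        H0 returns [9, 6, 0, 0]
        H1 returns [9, 6, 0, 0]
        H2 returns [[9, 6, 0, 0]]
= [[9, 6, 0, 0], [9, 6, 0, 0], [9, 6, 0, 0], [9, 6, 0, 0], [9, 6, 0, 0], [9, 6, 0, 0]]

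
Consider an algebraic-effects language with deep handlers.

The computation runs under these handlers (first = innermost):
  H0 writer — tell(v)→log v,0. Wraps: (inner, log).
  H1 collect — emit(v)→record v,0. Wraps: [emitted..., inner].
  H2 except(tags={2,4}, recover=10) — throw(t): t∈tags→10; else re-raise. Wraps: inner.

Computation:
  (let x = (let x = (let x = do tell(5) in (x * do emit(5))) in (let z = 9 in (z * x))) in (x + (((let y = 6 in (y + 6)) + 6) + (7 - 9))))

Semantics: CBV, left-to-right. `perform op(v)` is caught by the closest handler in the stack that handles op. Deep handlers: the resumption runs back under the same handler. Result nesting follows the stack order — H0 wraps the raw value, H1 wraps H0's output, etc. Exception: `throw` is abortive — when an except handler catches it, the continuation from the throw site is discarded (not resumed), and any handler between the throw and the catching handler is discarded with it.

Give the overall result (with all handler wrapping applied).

Answer: [5, (16, (5))]

Step-by-step:
tell(5) @ H0 ⇒ log+=5
emit(5) @ H1 ⇒ out+=5
H0 returns (16, (5))
H1 returns [5, (16, (5))]
H2 returns [5, (16, (5))]
= [5, (16, (5))]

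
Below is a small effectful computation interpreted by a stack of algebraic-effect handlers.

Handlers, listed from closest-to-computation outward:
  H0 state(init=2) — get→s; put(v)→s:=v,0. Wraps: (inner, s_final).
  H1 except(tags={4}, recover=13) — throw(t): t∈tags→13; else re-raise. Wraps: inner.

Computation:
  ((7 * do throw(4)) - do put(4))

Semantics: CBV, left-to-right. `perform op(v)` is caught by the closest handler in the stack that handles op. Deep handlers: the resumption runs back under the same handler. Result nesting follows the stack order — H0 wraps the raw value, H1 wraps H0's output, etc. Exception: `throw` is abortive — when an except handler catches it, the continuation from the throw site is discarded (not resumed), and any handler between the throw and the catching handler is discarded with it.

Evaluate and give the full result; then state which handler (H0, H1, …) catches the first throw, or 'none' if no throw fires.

Working:
throw(4) @ H1 caught ⇒ 13
= 13

Answer: 13 ; first throw caught by: H1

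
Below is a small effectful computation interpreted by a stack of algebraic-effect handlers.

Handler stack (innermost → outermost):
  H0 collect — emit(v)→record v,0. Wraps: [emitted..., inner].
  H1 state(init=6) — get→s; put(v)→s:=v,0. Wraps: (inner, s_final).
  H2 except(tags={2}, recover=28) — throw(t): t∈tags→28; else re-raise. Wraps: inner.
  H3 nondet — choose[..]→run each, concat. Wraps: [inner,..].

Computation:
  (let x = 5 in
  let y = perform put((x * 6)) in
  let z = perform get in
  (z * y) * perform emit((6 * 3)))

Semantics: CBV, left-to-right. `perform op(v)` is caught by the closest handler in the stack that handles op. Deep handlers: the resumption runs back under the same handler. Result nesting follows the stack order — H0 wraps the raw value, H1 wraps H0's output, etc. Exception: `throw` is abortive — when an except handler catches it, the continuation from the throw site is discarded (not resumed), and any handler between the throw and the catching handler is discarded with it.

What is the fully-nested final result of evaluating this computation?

Working:
put(30) @ H1 ⇒ s:=30
get @ H1 ⇒ 30
emit(18) @ H0 ⇒ out+=18
H0 returns [18, 0]
H1 returns ([18, 0], 30)
H2 returns ([18, 0], 30)
H3 returns [([18, 0], 30)]
= [([18, 0], 30)]

Answer: [([18, 0], 30)]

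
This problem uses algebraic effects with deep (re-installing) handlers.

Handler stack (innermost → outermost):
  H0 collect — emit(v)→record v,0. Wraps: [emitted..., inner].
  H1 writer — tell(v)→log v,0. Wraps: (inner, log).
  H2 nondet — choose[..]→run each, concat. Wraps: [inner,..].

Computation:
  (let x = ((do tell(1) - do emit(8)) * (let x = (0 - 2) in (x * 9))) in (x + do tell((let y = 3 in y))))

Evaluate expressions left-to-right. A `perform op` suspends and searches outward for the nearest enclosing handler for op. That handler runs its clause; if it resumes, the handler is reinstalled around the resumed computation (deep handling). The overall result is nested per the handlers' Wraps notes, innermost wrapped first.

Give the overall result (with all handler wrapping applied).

Step-by-step:
tell(1) @ H1 ⇒ log+=1
emit(8) @ H0 ⇒ out+=8
tell(3) @ H1 ⇒ log+=3
H0 returns [8, 0]
H1 returns ([8, 0], (1, 3))
H2 returns [([8, 0], (1, 3))]
= [([8, 0], (1, 3))]

Answer: [([8, 0], (1, 3))]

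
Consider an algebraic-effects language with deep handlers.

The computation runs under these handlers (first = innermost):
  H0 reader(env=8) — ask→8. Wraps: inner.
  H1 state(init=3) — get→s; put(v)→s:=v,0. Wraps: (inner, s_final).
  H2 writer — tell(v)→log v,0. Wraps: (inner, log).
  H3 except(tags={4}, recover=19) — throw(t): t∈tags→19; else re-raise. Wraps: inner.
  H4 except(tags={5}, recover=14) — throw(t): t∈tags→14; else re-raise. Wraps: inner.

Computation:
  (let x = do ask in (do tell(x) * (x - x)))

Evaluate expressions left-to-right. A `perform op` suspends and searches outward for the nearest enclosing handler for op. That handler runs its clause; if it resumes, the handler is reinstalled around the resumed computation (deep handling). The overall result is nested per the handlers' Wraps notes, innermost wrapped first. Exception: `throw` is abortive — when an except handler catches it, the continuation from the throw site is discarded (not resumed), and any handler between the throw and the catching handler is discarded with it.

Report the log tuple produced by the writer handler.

Step-by-step:
ask @ H0 ⇒ 8
tell(8) @ H2 ⇒ log+=8
H0 returns 0
H1 returns (0, 3)
H2 returns ((0, 3), (8))
H3 returns ((0, 3), (8))
H4 returns ((0, 3), (8))
= ((0, 3), (8))

Answer: (8)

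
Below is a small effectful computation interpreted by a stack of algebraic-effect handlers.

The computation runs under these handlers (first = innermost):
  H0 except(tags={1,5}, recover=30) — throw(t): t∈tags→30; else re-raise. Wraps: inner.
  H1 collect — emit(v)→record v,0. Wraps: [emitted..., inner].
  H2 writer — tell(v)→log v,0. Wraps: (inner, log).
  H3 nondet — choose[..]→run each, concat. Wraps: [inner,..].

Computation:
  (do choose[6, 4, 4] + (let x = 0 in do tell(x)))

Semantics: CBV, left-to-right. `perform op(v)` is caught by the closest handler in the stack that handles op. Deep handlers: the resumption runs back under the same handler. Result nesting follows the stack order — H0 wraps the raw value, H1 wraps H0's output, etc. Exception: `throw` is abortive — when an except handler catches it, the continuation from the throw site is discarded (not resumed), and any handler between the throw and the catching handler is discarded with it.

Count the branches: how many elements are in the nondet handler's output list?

Evaluation trace:
choose[6, 4, 4] @ H3
  branch[0] choose=6:
    tell(0) @ H2 ⇒ log+=0
    H0 returns 6
    H1 returns [6]
    H2 returns ([6], (0))
    H3 returns [([6], (0))]
  branch[1] choose=4:
    tell(0) @ H2 ⇒ log+=0
    H0 returns 4
    H1 returns [4]
    H2 returns ([4], (0))
    H3 returns [([4], (0))]
  branch[2] choose=4:
    tell(0) @ H2 ⇒ log+=0
    H0 returns 4
    H1 returns [4]
    H2 returns ([4], (0))
    H3 returns [([4], (0))]
= [([6], (0)), ([4], (0)), ([4], (0))]

Answer: 3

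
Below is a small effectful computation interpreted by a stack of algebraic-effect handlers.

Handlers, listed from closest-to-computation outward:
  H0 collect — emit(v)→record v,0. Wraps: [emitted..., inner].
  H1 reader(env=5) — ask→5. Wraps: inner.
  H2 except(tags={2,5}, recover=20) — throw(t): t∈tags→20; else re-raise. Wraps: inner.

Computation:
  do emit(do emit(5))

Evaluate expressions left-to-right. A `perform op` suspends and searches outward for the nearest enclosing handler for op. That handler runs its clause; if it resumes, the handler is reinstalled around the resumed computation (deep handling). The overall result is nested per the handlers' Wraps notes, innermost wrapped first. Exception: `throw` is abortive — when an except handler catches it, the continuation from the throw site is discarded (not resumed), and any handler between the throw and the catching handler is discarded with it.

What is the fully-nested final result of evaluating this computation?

Answer: [5, 0, 0]

Working:
emit(5) @ H0 ⇒ out+=5
emit(0) @ H0 ⇒ out+=0
H0 returns [5, 0, 0]
H1 returns [5, 0, 0]
H2 returns [5, 0, 0]
= [5, 0, 0]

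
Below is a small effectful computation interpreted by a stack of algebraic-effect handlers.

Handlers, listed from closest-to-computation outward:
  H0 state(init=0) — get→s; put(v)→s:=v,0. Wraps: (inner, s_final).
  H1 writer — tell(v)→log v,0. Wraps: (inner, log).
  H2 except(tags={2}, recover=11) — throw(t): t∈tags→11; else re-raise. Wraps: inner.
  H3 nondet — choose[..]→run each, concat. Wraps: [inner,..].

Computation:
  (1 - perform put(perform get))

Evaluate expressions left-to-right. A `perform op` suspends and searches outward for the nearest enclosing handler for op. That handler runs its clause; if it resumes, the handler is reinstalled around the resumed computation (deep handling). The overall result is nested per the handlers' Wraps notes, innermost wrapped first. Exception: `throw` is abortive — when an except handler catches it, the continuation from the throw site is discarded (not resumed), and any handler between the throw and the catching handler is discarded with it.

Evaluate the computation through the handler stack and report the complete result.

Answer: [((1, 0), ())]

Evaluation trace:
get @ H0 ⇒ 0
put(0) @ H0 ⇒ s:=0
H0 returns (1, 0)
H1 returns ((1, 0), ())
H2 returns ((1, 0), ())
H3 returns [((1, 0), ())]
= [((1, 0), ())]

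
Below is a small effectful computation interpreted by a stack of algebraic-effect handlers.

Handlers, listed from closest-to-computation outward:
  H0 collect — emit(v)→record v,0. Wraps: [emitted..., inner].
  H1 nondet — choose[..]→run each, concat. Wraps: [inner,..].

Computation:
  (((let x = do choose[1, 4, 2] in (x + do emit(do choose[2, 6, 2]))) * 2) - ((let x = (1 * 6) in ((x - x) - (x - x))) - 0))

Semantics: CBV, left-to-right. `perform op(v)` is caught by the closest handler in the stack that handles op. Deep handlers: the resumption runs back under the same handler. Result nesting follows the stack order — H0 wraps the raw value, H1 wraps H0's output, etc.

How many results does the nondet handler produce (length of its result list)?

Evaluation trace:
choose[1, 4, 2] @ H1
  branch[0] choose=1:
    choose[2, 6, 2] @ H1
      branch[0] choose=2:
        emit(2) @ H0 ⇒ out+=2
        H0 returns [2, 2]
        H1 returns [[2, 2]]
      branch[1] choose=6:
        emit(6) @ H0 ⇒ out+=6
        H0 returns [6, 2]
        H1 returns [[6, 2]]
      branch[2] choose=2:
        emit(2) @ H0 ⇒ out+=2
        H0 returns [2, 2]
        H1 returns [[2, 2]]
  branch[1] choose=4:
    choose[2, 6, 2] @ H1
      branch[0] choose=2:
        emit(2) @ H0 ⇒ out+=2
        H0 returns [2, 8]
        H1 returns [[2, 8]]
      branch[1] choose=6:
        emit(6) @ H0 ⇒ out+=6
        H0 returns [6, 8]
        H1 returns [[6, 8]]
      branch[2] choose=2:
        emit(2) @ H0 ⇒ out+=2
        H0 returns [2, 8]
        H1 returns [[2, 8]]
  branch[2] choose=2:
    choose[2, 6, 2] @ H1
      branch[0] choose=2:
        emit(2) @ H0 ⇒ out+=2
        H0 returns [2, 4]
        H1 returns [[2, 4]]
      branch[1] choose=6:
        emit(6) @ H0 ⇒ out+=6
        H0 returns [6, 4]
        H1 returns [[6, 4]]
      branch[2] choose=2:
        emit(2) @ H0 ⇒ out+=2
        H0 returns [2, 4]
        H1 returns [[2, 4]]
= [[2, 2], [6, 2], [2, 2], [2, 8], [6, 8], [2, 8], [2, 4], [6, 4], [2, 4]]

Answer: 9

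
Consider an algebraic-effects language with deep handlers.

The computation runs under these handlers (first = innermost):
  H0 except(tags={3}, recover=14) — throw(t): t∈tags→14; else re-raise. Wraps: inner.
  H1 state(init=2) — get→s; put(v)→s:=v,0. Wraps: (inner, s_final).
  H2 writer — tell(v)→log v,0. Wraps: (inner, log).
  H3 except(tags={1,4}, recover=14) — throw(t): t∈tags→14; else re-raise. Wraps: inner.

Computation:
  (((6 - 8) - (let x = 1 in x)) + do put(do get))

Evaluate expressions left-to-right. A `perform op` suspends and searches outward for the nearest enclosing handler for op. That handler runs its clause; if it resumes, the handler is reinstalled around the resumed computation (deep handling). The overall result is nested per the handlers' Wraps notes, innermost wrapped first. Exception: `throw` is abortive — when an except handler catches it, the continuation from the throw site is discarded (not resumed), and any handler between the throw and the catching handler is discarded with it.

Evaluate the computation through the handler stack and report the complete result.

Step-by-step:
get @ H1 ⇒ 2
put(2) @ H1 ⇒ s:=2
H0 returns -3
H1 returns (-3, 2)
H2 returns ((-3, 2), ())
H3 returns ((-3, 2), ())
= ((-3, 2), ())

Answer: ((-3, 2), ())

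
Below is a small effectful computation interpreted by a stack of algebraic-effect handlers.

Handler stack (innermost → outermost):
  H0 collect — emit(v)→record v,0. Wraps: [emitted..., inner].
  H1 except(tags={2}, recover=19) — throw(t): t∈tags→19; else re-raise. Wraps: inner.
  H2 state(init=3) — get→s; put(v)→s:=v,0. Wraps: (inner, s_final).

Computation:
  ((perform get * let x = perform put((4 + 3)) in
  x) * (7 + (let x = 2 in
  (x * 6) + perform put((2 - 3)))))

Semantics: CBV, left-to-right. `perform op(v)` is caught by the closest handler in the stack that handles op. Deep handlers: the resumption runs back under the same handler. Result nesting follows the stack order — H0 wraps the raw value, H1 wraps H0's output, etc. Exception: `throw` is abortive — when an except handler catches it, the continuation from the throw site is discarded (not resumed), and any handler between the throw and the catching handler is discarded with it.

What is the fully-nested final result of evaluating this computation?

Step-by-step:
get @ H2 ⇒ 3
put(7) @ H2 ⇒ s:=7
put(-1) @ H2 ⇒ s:=-1
H0 returns [0]
H1 returns [0]
H2 returns ([0], -1)
= ([0], -1)

Answer: ([0], -1)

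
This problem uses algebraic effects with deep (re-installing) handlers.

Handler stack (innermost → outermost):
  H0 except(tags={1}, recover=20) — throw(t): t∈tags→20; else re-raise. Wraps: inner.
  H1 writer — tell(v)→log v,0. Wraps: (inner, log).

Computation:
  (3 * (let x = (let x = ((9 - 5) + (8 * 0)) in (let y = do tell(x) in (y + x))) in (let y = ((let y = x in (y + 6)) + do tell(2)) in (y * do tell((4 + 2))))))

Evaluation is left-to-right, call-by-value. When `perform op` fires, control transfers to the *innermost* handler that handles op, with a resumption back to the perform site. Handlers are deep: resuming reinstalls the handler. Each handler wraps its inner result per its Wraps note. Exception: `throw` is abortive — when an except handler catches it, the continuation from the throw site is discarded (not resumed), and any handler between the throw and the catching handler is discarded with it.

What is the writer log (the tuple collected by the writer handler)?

Answer: (4, 2, 6)

Evaluation trace:
tell(4) @ H1 ⇒ log+=4
tell(2) @ H1 ⇒ log+=2
tell(6) @ H1 ⇒ log+=6
H0 returns 0
H1 returns (0, (4, 2, 6))
= (0, (4, 2, 6))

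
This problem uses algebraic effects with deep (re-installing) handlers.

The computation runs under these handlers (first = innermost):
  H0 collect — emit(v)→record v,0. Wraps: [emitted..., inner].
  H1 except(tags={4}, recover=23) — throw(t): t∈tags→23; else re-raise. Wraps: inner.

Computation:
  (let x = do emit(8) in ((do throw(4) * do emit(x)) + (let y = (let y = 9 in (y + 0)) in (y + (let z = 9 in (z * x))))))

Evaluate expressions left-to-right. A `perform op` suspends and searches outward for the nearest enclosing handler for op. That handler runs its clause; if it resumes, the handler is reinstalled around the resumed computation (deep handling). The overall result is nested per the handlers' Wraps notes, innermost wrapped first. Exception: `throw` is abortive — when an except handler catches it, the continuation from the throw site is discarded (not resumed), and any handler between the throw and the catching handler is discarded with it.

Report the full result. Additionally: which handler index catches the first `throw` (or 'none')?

Answer: 23 ; first throw caught by: H1

Evaluation trace:
emit(8) @ H0 ⇒ out+=8
throw(4) @ H1 caught ⇒ 23
= 23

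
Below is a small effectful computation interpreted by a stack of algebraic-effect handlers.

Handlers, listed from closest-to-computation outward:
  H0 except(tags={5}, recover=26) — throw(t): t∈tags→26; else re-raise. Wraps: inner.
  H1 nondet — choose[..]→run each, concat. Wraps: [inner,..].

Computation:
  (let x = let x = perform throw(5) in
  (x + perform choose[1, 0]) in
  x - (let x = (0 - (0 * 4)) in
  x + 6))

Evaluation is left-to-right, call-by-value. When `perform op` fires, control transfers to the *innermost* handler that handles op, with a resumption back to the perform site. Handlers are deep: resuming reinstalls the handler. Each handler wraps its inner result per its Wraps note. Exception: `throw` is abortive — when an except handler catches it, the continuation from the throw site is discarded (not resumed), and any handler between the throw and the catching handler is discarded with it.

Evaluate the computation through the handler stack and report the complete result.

Working:
throw(5) @ H0 caught ⇒ 26
H1 returns [26]
= [26]

Answer: [26]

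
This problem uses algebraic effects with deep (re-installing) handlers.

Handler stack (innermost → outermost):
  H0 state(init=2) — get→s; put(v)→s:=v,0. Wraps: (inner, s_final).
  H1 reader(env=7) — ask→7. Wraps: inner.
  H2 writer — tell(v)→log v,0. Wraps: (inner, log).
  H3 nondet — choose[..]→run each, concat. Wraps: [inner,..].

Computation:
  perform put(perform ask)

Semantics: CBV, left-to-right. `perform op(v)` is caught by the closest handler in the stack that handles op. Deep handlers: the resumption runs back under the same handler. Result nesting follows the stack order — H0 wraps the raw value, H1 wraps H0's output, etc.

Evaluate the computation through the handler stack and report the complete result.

Answer: [((0, 7), ())]

Step-by-step:
ask @ H1 ⇒ 7
put(7) @ H0 ⇒ s:=7
H0 returns (0, 7)
H1 returns (0, 7)
H2 returns ((0, 7), ())
H3 returns [((0, 7), ())]
= [((0, 7), ())]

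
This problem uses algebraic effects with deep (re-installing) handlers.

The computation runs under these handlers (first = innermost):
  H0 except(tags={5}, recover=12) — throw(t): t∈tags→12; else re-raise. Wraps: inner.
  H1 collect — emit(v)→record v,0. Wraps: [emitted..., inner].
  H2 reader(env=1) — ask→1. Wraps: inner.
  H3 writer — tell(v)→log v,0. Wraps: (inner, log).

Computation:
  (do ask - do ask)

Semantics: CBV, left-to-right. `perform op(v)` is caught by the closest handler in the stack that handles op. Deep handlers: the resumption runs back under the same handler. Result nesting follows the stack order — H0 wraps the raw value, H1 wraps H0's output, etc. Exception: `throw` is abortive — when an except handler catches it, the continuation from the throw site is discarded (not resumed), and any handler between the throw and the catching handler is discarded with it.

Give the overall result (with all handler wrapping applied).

Answer: ([0], ())

Working:
ask @ H2 ⇒ 1
ask @ H2 ⇒ 1
H0 returns 0
H1 returns [0]
H2 returns [0]
H3 returns ([0], ())
= ([0], ())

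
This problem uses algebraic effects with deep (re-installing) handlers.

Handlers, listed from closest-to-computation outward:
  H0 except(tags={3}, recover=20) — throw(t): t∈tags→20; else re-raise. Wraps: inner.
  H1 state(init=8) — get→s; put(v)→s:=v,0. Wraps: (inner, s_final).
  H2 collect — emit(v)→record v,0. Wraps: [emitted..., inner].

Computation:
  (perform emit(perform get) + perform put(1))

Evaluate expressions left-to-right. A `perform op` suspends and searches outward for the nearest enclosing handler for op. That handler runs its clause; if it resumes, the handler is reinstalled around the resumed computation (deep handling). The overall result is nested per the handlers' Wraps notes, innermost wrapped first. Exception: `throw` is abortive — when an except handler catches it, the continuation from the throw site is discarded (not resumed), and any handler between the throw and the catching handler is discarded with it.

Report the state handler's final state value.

Evaluation trace:
get @ H1 ⇒ 8
emit(8) @ H2 ⇒ out+=8
put(1) @ H1 ⇒ s:=1
H0 returns 0
H1 returns (0, 1)
H2 returns [8, (0, 1)]
= [8, (0, 1)]

Answer: 1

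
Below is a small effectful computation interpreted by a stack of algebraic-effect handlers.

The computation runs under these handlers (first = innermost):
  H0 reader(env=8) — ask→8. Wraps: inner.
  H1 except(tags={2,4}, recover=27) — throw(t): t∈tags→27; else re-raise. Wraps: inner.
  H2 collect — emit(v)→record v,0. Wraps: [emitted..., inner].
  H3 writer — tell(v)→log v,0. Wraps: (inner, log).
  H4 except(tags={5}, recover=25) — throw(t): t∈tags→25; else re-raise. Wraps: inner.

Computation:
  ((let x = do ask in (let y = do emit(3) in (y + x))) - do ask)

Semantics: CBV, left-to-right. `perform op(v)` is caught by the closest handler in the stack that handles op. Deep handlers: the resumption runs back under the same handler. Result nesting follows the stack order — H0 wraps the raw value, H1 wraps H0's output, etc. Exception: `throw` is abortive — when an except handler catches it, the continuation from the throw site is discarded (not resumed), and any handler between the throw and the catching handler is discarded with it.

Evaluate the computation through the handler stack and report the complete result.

Answer: ([3, 0], ())

Working:
ask @ H0 ⇒ 8
emit(3) @ H2 ⇒ out+=3
ask @ H0 ⇒ 8
H0 returns 0
H1 returns 0
H2 returns [3, 0]
H3 returns ([3, 0], ())
H4 returns ([3, 0], ())
= ([3, 0], ())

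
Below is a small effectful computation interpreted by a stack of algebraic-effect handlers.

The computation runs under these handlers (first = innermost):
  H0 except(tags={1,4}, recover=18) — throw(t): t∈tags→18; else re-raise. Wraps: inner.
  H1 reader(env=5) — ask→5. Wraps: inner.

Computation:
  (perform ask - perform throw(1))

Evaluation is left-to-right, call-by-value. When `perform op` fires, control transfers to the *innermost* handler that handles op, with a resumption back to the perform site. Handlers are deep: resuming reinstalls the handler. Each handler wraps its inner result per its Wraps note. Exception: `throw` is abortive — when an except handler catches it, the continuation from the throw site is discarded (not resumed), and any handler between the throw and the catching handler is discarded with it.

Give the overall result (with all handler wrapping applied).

Answer: 18

Step-by-step:
ask @ H1 ⇒ 5
throw(1) @ H0 caught ⇒ 18
H1 returns 18
= 18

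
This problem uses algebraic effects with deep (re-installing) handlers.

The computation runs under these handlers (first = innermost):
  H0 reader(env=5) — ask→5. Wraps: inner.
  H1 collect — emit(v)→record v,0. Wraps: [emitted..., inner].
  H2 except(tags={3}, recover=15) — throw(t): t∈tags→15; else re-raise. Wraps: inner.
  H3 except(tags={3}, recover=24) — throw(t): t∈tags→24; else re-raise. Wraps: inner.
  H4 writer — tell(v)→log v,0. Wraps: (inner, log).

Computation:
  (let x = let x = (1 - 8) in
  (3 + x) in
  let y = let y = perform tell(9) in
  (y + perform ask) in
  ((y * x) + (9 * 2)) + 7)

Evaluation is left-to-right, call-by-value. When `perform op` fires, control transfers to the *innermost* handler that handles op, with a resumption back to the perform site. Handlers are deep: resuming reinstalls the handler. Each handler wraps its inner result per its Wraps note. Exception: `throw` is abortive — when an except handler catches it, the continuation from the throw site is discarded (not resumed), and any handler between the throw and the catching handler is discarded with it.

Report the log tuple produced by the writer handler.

Answer: (9)

Working:
tell(9) @ H4 ⇒ log+=9
ask @ H0 ⇒ 5
H0 returns 5
H1 returns [5]
H2 returns [5]
H3 returns [5]
H4 returns ([5], (9))
= ([5], (9))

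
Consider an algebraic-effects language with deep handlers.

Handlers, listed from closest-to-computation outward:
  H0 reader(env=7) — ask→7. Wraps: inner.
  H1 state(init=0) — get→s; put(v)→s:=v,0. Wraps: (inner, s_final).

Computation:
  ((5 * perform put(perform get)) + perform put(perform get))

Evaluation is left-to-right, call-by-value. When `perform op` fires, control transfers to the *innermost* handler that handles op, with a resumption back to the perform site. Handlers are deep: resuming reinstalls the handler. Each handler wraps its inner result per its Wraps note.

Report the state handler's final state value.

Step-by-step:
get @ H1 ⇒ 0
put(0) @ H1 ⇒ s:=0
get @ H1 ⇒ 0
put(0) @ H1 ⇒ s:=0
H0 returns 0
H1 returns (0, 0)
= (0, 0)

Answer: 0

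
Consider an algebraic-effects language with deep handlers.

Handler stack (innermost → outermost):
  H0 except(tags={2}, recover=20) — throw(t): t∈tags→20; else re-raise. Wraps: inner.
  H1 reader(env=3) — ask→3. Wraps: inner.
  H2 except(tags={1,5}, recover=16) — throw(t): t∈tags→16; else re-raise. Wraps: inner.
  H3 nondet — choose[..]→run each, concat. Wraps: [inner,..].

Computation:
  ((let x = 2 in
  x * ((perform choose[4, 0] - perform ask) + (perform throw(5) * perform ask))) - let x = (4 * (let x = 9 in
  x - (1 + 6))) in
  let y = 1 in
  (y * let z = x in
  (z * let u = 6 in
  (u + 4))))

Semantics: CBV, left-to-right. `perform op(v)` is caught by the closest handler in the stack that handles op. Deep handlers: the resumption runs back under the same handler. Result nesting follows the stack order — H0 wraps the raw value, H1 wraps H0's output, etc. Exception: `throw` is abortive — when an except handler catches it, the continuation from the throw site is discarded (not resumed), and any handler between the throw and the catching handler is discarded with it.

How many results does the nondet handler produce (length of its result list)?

Step-by-step:
choose[4, 0] @ H3
  branch[0] choose=4:
    ask @ H1 ⇒ 3
    throw(5) @ H0 re-raised
    throw(5) @ H2 caught ⇒ 16
    H3 returns [16]
  branch[1] choose=0:
    ask @ H1 ⇒ 3
    throw(5) @ H0 re-raised
    throw(5) @ H2 caught ⇒ 16
    H3 returns [16]
= [16, 16]

Answer: 2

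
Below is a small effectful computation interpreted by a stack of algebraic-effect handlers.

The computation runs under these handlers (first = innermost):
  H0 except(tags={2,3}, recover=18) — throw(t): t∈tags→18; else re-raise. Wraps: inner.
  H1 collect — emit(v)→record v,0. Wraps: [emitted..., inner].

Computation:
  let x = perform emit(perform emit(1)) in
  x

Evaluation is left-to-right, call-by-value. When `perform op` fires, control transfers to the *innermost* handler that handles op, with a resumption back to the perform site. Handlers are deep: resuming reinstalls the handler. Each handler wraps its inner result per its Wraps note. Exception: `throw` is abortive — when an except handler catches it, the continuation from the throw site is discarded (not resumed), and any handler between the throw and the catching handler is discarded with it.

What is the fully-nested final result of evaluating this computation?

Answer: [1, 0, 0]

Step-by-step:
emit(1) @ H1 ⇒ out+=1
emit(0) @ H1 ⇒ out+=0
H0 returns 0
H1 returns [1, 0, 0]
= [1, 0, 0]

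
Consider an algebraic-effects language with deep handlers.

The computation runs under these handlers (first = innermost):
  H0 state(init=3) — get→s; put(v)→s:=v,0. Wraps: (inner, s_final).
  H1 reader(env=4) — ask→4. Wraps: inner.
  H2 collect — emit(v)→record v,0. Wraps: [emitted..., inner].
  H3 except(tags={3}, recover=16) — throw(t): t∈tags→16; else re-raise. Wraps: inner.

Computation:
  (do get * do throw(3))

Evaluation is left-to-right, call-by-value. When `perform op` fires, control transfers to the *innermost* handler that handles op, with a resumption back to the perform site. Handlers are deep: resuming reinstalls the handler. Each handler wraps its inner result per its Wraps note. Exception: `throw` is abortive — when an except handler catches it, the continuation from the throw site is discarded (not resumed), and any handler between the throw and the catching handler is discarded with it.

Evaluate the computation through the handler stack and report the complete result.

Answer: 16

Step-by-step:
get @ H0 ⇒ 3
throw(3) @ H3 caught ⇒ 16
= 16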